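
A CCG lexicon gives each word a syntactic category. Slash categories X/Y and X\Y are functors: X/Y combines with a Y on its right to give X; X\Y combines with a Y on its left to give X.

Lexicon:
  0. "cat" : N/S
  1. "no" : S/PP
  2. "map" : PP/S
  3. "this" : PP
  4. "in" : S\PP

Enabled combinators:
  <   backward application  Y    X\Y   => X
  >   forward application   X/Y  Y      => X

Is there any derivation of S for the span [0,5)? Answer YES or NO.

NO

N/S S/PP PP/S PP S\PP
CKY chart[0,5] = {N}; S ∉ chart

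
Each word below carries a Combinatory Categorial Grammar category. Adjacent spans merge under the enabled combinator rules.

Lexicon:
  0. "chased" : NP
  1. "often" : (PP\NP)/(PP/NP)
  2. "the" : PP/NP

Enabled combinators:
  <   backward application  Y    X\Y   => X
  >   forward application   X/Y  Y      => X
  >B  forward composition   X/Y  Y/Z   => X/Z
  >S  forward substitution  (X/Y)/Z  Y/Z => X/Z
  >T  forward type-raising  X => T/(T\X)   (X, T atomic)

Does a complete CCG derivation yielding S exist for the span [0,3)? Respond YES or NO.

NP (PP\NP)/(PP/NP) PP/NP
CKY chart[0,3] = {N/(N\PP), NP/(NP\PP), PP, PP/(PP\PP), S/(S\PP)}; S ∉ chart

NO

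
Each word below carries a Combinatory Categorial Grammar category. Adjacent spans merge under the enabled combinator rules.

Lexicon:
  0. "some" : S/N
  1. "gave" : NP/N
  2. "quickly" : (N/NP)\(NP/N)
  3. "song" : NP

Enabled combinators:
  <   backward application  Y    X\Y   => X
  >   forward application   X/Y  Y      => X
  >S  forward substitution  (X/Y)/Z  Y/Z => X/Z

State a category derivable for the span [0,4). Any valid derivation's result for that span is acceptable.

S

[0,4] S   >
  [0,1] "some" : S/N
  [1,4] N   >
    [1,3] N/NP   <
      [1,2] "gave" : NP/N
      [2,3] "quickly" : (N/NP)\(NP/N)
    [3,4] "song" : NP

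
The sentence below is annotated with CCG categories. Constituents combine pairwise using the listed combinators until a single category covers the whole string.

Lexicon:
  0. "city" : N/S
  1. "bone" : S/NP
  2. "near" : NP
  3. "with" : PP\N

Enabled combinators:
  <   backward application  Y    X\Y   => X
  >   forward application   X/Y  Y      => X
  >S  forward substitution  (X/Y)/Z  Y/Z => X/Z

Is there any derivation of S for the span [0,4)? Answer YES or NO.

NO

N/S S/NP NP PP\N
CKY chart[0,4] = {PP}; S ∉ chart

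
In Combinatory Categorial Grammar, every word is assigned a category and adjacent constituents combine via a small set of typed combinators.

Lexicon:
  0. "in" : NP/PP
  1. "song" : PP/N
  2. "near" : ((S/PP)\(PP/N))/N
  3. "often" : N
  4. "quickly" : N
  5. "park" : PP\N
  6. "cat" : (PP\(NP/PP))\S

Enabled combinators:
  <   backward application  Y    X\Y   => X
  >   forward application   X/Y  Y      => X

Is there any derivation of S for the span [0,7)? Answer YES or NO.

NP/PP PP/N ((S/PP)\(PP/N))/N N N PP\N (PP\(NP/PP))\S
CKY chart[0,7] = {PP}; S ∉ chart

NO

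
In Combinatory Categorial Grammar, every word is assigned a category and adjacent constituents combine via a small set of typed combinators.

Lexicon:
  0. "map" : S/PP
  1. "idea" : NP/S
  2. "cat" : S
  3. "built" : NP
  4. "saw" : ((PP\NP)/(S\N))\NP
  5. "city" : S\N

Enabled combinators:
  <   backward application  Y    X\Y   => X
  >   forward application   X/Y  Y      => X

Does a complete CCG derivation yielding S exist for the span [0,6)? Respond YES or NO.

YES

[0,6] S   >
  [0,1] "map" : S/PP
  [1,6] PP   <
    [1,3] NP   >
      [1,2] "idea" : NP/S
      [2,3] "cat" : S
    [3,6] PP\NP   >
      [3,5] (PP\NP)/(S\N)   <
        [3,4] "built" : NP
        [4,5] "saw" : ((PP\NP)/(S\N))\NP
      [5,6] "city" : S\N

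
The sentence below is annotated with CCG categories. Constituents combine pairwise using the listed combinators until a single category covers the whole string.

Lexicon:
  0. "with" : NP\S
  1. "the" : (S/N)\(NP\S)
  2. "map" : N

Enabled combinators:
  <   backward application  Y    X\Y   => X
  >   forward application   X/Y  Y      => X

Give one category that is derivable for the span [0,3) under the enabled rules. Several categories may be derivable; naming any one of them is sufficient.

[0,3] S   >
  [0,2] S/N   <
    [0,1] "with" : NP\S
    [1,2] "the" : (S/N)\(NP\S)
  [2,3] "map" : N

S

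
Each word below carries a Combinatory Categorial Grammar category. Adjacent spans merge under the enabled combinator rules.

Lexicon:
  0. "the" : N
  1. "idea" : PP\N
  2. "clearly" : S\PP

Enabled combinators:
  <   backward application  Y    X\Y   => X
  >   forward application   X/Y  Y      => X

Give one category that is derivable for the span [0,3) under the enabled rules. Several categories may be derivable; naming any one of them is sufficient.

[0,3] S   <
  [0,2] PP   <
    [0,1] "the" : N
    [1,2] "idea" : PP\N
  [2,3] "clearly" : S\PP

S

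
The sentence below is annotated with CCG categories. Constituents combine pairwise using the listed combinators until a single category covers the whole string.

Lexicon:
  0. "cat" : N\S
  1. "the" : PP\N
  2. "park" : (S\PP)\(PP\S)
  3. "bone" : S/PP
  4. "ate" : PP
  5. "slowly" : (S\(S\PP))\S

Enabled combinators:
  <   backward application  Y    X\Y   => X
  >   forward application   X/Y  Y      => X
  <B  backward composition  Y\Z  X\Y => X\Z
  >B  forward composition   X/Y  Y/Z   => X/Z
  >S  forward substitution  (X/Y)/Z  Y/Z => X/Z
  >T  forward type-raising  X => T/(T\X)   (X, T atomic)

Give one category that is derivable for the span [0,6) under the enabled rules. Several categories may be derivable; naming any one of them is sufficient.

[0,6] S   <
  [0,3] S\PP   <
    [0,2] PP\S   <B
      [0,1] "cat" : N\S
      [1,2] "the" : PP\N
    [2,3] "park" : (S\PP)\(PP\S)
  [3,6] S\(S\PP)   <
    [3,5] S   >
      [3,4] "bone" : S/PP
      [4,5] "ate" : PP
    [5,6] "slowly" : (S\(S\PP))\S

S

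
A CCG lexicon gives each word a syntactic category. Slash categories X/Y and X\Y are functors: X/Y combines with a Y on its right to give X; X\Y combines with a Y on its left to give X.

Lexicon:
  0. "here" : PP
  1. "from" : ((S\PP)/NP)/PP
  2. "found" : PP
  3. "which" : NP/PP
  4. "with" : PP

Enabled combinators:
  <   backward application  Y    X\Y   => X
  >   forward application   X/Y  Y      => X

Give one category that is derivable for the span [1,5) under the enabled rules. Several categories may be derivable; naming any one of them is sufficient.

S\PP

[0,5] S   <
  [0,1] "here" : PP
  [1,5] S\PP   >
    [1,3] (S\PP)/NP   >
      [1,2] "from" : ((S\PP)/NP)/PP
      [2,3] "found" : PP
    [3,5] NP   >
      [3,4] "which" : NP/PP
      [4,5] "with" : PP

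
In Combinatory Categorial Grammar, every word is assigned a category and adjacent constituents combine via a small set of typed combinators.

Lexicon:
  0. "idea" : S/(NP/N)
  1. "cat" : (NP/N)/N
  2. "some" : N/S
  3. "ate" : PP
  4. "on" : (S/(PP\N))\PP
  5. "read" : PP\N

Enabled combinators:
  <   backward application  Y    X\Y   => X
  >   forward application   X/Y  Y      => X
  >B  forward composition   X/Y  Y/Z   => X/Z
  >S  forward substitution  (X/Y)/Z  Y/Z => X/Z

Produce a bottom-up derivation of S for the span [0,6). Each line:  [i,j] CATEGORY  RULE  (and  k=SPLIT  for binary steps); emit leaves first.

[0,6] S   >
  [0,2] S/N   >B
    [0,1] "idea" : S/(NP/N)
    [1,2] "cat" : (NP/N)/N
  [2,6] N   >
    [2,3] "some" : N/S
    [3,6] S   >
      [3,5] S/(PP\N)   <
        [3,4] "ate" : PP
        [4,5] "on" : (S/(PP\N))\PP
      [5,6] "read" : PP\N

[0,1] S/(NP/N)  lex  "idea"
[1,2] (NP/N)/N  lex  "cat"
[0,2] S/N  >B  k=1
[2,3] N/S  lex  "some"
[3,4] PP  lex  "ate"
[4,5] (S/(PP\N))\PP  lex  "on"
[3,5] S/(PP\N)  <  k=4
[5,6] PP\N  lex  "read"
[3,6] S  >  k=5
[2,6] N  >  k=3
[0,6] S  >  k=2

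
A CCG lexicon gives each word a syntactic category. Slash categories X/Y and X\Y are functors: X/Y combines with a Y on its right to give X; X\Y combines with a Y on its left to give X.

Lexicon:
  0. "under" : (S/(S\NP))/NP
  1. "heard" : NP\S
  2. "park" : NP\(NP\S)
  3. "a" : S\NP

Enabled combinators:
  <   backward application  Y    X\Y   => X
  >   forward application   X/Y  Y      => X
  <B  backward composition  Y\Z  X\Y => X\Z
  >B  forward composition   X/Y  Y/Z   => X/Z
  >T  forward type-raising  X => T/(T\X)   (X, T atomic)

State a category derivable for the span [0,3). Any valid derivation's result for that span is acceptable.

S/(S\NP)

[0,4] S   >
  [0,3] S/(S\NP)   >
    [0,1] "under" : (S/(S\NP))/NP
    [1,3] NP   <
      [1,2] "heard" : NP\S
      [2,3] "park" : NP\(NP\S)
  [3,4] "a" : S\NP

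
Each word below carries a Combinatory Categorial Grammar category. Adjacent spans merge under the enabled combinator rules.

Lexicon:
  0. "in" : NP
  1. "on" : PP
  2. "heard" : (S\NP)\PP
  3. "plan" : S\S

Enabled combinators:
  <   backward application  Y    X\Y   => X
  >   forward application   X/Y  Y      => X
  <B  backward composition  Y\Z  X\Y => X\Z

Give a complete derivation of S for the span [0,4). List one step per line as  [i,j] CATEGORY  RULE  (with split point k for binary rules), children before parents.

[0,1] NP  lex  "in"
[1,2] PP  lex  "on"
[2,3] (S\NP)\PP  lex  "heard"
[1,3] S\NP  <  k=2
[3,4] S\S  lex  "plan"
[1,4] S\NP  <B  k=3
[0,4] S  <  k=1

[0,4] S   <
  [0,1] "in" : NP
  [1,4] S\NP   <B
    [1,3] S\NP   <
      [1,2] "on" : PP
      [2,3] "heard" : (S\NP)\PP
    [3,4] "plan" : S\S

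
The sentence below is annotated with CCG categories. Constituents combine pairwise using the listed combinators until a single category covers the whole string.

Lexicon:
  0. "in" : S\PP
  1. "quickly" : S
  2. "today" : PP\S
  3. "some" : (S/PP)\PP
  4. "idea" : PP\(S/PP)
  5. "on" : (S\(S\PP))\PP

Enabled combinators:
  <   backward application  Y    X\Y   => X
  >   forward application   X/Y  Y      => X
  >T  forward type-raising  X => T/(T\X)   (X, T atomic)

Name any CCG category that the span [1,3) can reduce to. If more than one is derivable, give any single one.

[0,6] S   <
  [0,1] "in" : S\PP
  [1,6] S\(S\PP)   <
    [1,5] PP   <
      [1,4] S/PP   <
        [1,3] PP   <
          [1,2] "quickly" : S
          [2,3] "today" : PP\S
        [3,4] "some" : (S/PP)\PP
      [4,5] "idea" : PP\(S/PP)
    [5,6] "on" : (S\(S\PP))\PP

PP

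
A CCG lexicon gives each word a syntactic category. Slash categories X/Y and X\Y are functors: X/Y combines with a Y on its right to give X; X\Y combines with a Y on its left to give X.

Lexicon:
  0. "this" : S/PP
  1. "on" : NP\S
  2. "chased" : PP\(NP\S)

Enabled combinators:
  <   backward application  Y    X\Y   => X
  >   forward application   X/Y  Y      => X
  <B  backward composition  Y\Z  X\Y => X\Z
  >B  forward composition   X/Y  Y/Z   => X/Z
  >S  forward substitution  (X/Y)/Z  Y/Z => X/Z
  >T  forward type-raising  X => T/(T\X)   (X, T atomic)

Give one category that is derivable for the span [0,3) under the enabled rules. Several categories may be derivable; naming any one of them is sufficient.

S

[0,3] S   >
  [0,1] "this" : S/PP
  [1,3] PP   <
    [1,2] "on" : NP\S
    [2,3] "chased" : PP\(NP\S)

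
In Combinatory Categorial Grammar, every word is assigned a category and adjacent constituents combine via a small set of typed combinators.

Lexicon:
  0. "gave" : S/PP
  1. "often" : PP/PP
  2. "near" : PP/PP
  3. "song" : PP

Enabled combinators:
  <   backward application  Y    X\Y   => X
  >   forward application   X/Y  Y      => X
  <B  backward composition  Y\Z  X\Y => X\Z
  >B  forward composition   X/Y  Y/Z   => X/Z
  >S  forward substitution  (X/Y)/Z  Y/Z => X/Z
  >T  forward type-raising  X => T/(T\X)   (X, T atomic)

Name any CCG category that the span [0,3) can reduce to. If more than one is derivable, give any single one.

[0,4] S   >
  [0,3] S/PP   >B
    [0,2] S/PP   >B
      [0,1] "gave" : S/PP
      [1,2] "often" : PP/PP
    [2,3] "near" : PP/PP
  [3,4] "song" : PP

S/PP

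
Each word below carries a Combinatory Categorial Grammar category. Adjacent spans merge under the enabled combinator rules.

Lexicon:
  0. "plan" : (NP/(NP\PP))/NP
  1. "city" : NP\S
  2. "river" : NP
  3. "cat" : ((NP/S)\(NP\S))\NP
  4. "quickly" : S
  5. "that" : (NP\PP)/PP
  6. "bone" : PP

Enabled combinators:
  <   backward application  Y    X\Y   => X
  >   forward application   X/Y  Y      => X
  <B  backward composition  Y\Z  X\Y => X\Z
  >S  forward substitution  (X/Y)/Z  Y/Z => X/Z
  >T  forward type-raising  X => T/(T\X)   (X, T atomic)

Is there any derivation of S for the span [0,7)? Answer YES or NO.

(NP/(NP\PP))/NP NP\S NP ((NP/S)\(NP\S))\NP S (NP\PP)/PP PP
CKY chart[0,7] = {N/(N\NP), NP, NP/(NP\NP), PP/(PP\NP), S/(S\NP)}; S ∉ chart

NO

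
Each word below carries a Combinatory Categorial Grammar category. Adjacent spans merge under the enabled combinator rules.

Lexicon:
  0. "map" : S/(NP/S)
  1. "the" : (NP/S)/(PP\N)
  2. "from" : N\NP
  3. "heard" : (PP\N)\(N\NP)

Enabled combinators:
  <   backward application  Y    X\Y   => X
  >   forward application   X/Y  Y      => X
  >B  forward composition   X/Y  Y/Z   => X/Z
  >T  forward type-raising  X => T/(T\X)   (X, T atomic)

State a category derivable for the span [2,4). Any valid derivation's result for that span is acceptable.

[0,4] S   >
  [0,1] "map" : S/(NP/S)
  [1,4] NP/S   >
    [1,2] "the" : (NP/S)/(PP\N)
    [2,4] PP\N   <
      [2,3] "from" : N\NP
      [3,4] "heard" : (PP\N)\(N\NP)

PP\N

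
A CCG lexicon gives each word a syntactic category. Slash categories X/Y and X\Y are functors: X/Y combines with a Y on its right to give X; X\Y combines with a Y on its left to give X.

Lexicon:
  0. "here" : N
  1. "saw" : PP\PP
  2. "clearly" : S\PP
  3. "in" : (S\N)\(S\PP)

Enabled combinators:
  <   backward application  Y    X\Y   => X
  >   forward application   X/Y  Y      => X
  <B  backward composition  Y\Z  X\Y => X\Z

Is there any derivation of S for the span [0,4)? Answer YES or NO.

YES

[0,4] S   <
  [0,1] "here" : N
  [1,4] S\N   <
    [1,3] S\PP   <B
      [1,2] "saw" : PP\PP
      [2,3] "clearly" : S\PP
    [3,4] "in" : (S\N)\(S\PP)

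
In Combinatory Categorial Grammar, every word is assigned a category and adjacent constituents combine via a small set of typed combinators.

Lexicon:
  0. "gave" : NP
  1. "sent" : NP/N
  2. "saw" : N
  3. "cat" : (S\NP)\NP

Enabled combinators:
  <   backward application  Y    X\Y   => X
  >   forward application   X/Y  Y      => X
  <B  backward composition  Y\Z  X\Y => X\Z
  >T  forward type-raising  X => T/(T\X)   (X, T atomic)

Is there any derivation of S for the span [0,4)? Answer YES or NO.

YES

[0,4] S   <
  [0,1] "gave" : NP
  [1,4] S\NP   <
    [1,3] NP   >
      [1,2] "sent" : NP/N
      [2,3] "saw" : N
    [3,4] "cat" : (S\NP)\NP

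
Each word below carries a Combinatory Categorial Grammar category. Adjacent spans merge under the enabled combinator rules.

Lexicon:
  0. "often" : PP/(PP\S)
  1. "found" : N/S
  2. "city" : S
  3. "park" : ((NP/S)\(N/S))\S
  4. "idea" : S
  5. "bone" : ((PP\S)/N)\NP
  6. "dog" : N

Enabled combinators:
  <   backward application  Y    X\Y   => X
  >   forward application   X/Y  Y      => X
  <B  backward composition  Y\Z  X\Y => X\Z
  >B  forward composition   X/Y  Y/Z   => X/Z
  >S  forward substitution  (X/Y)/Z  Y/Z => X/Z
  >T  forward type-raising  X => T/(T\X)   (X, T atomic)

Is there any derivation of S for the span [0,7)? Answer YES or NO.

PP/(PP\S) N/S S ((NP/S)\(N/S))\S S ((PP\S)/N)\NP N
CKY chart[0,7] = {N/(N\PP), NP/(NP\PP), PP, PP/(N\N), PP/(PP\PP), S/(S\PP)}; S ∉ chart

NO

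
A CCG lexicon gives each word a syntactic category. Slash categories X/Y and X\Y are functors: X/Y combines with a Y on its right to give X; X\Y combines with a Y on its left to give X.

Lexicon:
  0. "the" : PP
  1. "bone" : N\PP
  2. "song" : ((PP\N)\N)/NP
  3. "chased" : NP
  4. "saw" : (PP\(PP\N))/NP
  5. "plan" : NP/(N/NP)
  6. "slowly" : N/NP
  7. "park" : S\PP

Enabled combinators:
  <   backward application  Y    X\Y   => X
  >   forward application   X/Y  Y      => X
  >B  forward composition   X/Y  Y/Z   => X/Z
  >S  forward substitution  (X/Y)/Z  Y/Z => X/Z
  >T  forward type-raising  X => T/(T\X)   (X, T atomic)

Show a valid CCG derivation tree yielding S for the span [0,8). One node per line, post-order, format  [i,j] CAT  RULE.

[0,1] PP  lex  "the"
[1,2] N\PP  lex  "bone"
[0,2] N  <  k=1
[2,3] ((PP\N)\N)/NP  lex  "song"
[3,4] NP  lex  "chased"
[2,4] (PP\N)\N  >  k=3
[0,4] PP\N  <  k=2
[4,5] (PP\(PP\N))/NP  lex  "saw"
[5,6] NP/(N/NP)  lex  "plan"
[6,7] N/NP  lex  "slowly"
[5,7] NP  >  k=6
[4,7] PP\(PP\N)  >  k=5
[0,7] PP  <  k=4
[7,8] S\PP  lex  "park"
[0,8] S  <  k=7

[0,8] S   <
  [0,7] PP   <
    [0,4] PP\N   <
      [0,2] N   <
        [0,1] "the" : PP
        [1,2] "bone" : N\PP
      [2,4] (PP\N)\N   >
        [2,3] "song" : ((PP\N)\N)/NP
        [3,4] "chased" : NP
    [4,7] PP\(PP\N)   >
      [4,5] "saw" : (PP\(PP\N))/NP
      [5,7] NP   >
        [5,6] "plan" : NP/(N/NP)
        [6,7] "slowly" : N/NP
  [7,8] "park" : S\PP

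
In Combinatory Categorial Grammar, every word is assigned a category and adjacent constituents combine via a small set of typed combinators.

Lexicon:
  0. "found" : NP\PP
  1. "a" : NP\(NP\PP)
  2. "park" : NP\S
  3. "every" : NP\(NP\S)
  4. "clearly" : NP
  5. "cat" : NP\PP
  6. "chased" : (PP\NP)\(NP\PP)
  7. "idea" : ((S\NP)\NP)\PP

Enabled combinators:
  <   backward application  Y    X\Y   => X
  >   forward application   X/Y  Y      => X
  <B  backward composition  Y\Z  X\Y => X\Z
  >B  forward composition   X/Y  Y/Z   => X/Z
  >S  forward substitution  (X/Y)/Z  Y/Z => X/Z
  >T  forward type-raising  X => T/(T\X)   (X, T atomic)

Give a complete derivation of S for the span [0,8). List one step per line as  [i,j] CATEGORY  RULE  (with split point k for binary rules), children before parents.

[0,8] S   <
  [0,2] NP   <
    [0,1] "found" : NP\PP
    [1,2] "a" : NP\(NP\PP)
  [2,8] S\NP   <
    [2,4] NP   <
      [2,3] "park" : NP\S
      [3,4] "every" : NP\(NP\S)
    [4,8] (S\NP)\NP   <
      [4,7] PP   <
        [4,5] "clearly" : NP
        [5,7] PP\NP   <
          [5,6] "cat" : NP\PP
          [6,7] "chased" : (PP\NP)\(NP\PP)
      [7,8] "idea" : ((S\NP)\NP)\PP

[0,1] NP\PP  lex  "found"
[1,2] NP\(NP\PP)  lex  "a"
[0,2] NP  <  k=1
[2,3] NP\S  lex  "park"
[3,4] NP\(NP\S)  lex  "every"
[2,4] NP  <  k=3
[4,5] NP  lex  "clearly"
[5,6] NP\PP  lex  "cat"
[6,7] (PP\NP)\(NP\PP)  lex  "chased"
[5,7] PP\NP  <  k=6
[4,7] PP  <  k=5
[7,8] ((S\NP)\NP)\PP  lex  "idea"
[4,8] (S\NP)\NP  <  k=7
[2,8] S\NP  <  k=4
[0,8] S  <  k=2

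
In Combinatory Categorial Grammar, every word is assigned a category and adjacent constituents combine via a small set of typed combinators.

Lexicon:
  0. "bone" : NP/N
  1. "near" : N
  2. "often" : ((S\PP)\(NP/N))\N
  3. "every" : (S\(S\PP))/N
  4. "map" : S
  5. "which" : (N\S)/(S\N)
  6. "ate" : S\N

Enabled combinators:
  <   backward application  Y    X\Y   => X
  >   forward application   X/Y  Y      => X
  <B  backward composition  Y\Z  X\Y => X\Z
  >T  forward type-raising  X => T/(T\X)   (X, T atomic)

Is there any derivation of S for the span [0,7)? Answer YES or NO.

YES

[0,7] S   <
  [0,3] S\PP   <
    [0,1] "bone" : NP/N
    [1,3] (S\PP)\(NP/N)   <
      [1,2] "near" : N
      [2,3] "often" : ((S\PP)\(NP/N))\N
  [3,7] S\(S\PP)   >
    [3,4] "every" : (S\(S\PP))/N
    [4,7] N   <
      [4,5] "map" : S
      [5,7] N\S   >
        [5,6] "which" : (N\S)/(S\N)
        [6,7] "ate" : S\N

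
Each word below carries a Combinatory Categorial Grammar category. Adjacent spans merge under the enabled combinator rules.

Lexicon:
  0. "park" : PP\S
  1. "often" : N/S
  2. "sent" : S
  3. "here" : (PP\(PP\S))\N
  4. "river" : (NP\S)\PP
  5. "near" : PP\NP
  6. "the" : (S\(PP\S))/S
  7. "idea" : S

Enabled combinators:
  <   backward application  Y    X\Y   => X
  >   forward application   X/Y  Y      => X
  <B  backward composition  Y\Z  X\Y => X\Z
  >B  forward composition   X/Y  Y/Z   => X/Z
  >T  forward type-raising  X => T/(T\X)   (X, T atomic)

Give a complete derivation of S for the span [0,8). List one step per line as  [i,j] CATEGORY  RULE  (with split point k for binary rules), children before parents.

[0,1] PP\S  lex  "park"
[1,2] N/S  lex  "often"
[2,3] S  lex  "sent"
[1,3] N  >  k=2
[3,4] (PP\(PP\S))\N  lex  "here"
[1,4] PP\(PP\S)  <  k=3
[0,4] PP  <  k=1
[4,5] (NP\S)\PP  lex  "river"
[0,5] NP\S  <  k=4
[5,6] PP\NP  lex  "near"
[0,6] PP\S  <B  k=5
[6,7] (S\(PP\S))/S  lex  "the"
[7,8] S  lex  "idea"
[6,8] S\(PP\S)  >  k=7
[0,8] S  <  k=6

[0,8] S   <
  [0,6] PP\S   <B
    [0,5] NP\S   <
      [0,4] PP   <
        [0,1] "park" : PP\S
        [1,4] PP\(PP\S)   <
          [1,3] N   >
            [1,2] "often" : N/S
            [2,3] "sent" : S
          [3,4] "here" : (PP\(PP\S))\N
      [4,5] "river" : (NP\S)\PP
    [5,6] "near" : PP\NP
  [6,8] S\(PP\S)   >
    [6,7] "the" : (S\(PP\S))/S
    [7,8] "idea" : S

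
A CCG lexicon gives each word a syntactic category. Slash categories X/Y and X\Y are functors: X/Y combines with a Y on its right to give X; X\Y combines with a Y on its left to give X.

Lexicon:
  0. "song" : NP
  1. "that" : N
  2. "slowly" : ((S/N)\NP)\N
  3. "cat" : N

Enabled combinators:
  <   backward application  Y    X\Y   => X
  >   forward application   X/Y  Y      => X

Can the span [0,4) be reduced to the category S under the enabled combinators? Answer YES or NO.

[0,4] S   >
  [0,3] S/N   <
    [0,1] "song" : NP
    [1,3] (S/N)\NP   <
      [1,2] "that" : N
      [2,3] "slowly" : ((S/N)\NP)\N
  [3,4] "cat" : N

YES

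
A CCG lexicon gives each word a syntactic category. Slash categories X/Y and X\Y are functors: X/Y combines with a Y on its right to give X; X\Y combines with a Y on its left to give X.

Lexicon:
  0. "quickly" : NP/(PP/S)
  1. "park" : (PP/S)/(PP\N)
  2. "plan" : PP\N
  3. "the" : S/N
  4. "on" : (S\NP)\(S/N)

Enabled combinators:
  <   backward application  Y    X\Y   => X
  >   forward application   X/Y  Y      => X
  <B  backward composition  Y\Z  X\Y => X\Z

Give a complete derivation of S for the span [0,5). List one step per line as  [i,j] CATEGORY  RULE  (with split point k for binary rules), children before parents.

[0,5] S   <
  [0,3] NP   >
    [0,1] "quickly" : NP/(PP/S)
    [1,3] PP/S   >
      [1,2] "park" : (PP/S)/(PP\N)
      [2,3] "plan" : PP\N
  [3,5] S\NP   <
    [3,4] "the" : S/N
    [4,5] "on" : (S\NP)\(S/N)

[0,1] NP/(PP/S)  lex  "quickly"
[1,2] (PP/S)/(PP\N)  lex  "park"
[2,3] PP\N  lex  "plan"
[1,3] PP/S  >  k=2
[0,3] NP  >  k=1
[3,4] S/N  lex  "the"
[4,5] (S\NP)\(S/N)  lex  "on"
[3,5] S\NP  <  k=4
[0,5] S  <  k=3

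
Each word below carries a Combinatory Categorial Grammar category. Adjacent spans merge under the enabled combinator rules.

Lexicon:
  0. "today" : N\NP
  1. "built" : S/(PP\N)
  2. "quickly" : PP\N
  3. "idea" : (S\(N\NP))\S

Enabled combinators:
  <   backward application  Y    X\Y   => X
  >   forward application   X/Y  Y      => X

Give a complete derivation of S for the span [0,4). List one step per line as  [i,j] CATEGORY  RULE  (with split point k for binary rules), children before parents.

[0,1] N\NP  lex  "today"
[1,2] S/(PP\N)  lex  "built"
[2,3] PP\N  lex  "quickly"
[1,3] S  >  k=2
[3,4] (S\(N\NP))\S  lex  "idea"
[1,4] S\(N\NP)  <  k=3
[0,4] S  <  k=1

[0,4] S   <
  [0,1] "today" : N\NP
  [1,4] S\(N\NP)   <
    [1,3] S   >
      [1,2] "built" : S/(PP\N)
      [2,3] "quickly" : PP\N
    [3,4] "idea" : (S\(N\NP))\S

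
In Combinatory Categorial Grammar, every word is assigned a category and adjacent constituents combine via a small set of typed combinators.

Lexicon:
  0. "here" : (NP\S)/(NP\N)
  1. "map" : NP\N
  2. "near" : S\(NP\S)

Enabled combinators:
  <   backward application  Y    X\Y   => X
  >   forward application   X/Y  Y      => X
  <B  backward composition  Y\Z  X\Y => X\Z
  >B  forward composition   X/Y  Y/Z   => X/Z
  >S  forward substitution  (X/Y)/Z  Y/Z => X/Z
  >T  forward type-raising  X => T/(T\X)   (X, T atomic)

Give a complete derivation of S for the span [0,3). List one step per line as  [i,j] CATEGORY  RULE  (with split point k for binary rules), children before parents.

[0,3] S   <
  [0,2] NP\S   >
    [0,1] "here" : (NP\S)/(NP\N)
    [1,2] "map" : NP\N
  [2,3] "near" : S\(NP\S)

[0,1] (NP\S)/(NP\N)  lex  "here"
[1,2] NP\N  lex  "map"
[0,2] NP\S  >  k=1
[2,3] S\(NP\S)  lex  "near"
[0,3] S  <  k=2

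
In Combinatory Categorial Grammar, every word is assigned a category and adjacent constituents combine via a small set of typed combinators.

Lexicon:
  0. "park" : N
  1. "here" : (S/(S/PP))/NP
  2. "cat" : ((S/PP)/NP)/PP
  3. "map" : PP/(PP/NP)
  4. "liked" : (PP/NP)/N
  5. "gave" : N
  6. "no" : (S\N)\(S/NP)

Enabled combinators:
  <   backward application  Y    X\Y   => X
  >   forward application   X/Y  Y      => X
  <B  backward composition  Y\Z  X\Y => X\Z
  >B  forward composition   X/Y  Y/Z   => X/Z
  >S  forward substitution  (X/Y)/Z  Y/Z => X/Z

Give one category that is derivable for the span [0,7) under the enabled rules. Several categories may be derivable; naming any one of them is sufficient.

S

[0,7] S   <
  [0,1] "park" : N
  [1,7] S\N   <
    [1,6] S/NP   >S
      [1,2] "here" : (S/(S/PP))/NP
      [2,6] (S/PP)/NP   >
        [2,3] "cat" : ((S/PP)/NP)/PP
        [3,6] PP   >
          [3,4] "map" : PP/(PP/NP)
          [4,6] PP/NP   >
            [4,5] "liked" : (PP/NP)/N
            [5,6] "gave" : N
    [6,7] "no" : (S\N)\(S/NP)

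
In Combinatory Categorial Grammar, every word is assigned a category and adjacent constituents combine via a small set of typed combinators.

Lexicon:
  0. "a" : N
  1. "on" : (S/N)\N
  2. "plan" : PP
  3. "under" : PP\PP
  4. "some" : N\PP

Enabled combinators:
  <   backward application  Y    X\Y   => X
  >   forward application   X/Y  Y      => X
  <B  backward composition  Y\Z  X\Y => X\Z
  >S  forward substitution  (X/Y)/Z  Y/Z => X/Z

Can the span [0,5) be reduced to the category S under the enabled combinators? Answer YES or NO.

YES

[0,5] S   >
  [0,2] S/N   <
    [0,1] "a" : N
    [1,2] "on" : (S/N)\N
  [2,5] N   <
    [2,3] "plan" : PP
    [3,5] N\PP   <B
      [3,4] "under" : PP\PP
      [4,5] "some" : N\PP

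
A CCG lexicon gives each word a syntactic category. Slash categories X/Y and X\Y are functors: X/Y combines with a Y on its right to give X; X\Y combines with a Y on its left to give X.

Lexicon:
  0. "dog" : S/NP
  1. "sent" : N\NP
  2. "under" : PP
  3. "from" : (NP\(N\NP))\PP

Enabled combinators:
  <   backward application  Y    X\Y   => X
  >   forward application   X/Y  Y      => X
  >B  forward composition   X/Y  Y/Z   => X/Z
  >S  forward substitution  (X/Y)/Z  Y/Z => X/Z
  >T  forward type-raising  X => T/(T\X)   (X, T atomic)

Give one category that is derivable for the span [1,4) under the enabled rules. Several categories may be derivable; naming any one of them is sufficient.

[0,4] S   >
  [0,1] "dog" : S/NP
  [1,4] NP   <
    [1,2] "sent" : N\NP
    [2,4] NP\(N\NP)   <
      [2,3] "under" : PP
      [3,4] "from" : (NP\(N\NP))\PP

NP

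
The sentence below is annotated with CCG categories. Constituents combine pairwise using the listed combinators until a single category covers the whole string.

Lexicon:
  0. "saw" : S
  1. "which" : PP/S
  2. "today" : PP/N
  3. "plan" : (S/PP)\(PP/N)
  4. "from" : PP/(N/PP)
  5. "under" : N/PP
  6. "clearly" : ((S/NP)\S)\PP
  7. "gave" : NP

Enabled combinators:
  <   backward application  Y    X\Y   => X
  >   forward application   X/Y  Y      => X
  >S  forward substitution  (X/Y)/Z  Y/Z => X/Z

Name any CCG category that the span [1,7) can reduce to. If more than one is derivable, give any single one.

(S/NP)\S

[0,8] S   >
  [0,7] S/NP   <
    [0,1] "saw" : S
    [1,7] (S/NP)\S   <
      [1,6] PP   >
        [1,2] "which" : PP/S
        [2,6] S   >
          [2,4] S/PP   <
            [2,3] "today" : PP/N
            [3,4] "plan" : (S/PP)\(PP/N)
          [4,6] PP   >
            [4,5] "from" : PP/(N/PP)
            [5,6] "under" : N/PP
      [6,7] "clearly" : ((S/NP)\S)\PP
  [7,8] "gave" : NP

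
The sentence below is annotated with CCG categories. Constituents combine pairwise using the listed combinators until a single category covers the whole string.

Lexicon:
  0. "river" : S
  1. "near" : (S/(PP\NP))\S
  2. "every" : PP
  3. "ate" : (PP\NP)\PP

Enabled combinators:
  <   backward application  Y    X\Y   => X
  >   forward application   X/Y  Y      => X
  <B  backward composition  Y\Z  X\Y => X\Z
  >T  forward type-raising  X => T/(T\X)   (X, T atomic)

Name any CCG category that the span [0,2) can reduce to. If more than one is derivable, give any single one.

[0,4] S   >
  [0,2] S/(PP\NP)   <
    [0,1] "river" : S
    [1,2] "near" : (S/(PP\NP))\S
  [2,4] PP\NP   <
    [2,3] "every" : PP
    [3,4] "ate" : (PP\NP)\PP

S/(PP\NP)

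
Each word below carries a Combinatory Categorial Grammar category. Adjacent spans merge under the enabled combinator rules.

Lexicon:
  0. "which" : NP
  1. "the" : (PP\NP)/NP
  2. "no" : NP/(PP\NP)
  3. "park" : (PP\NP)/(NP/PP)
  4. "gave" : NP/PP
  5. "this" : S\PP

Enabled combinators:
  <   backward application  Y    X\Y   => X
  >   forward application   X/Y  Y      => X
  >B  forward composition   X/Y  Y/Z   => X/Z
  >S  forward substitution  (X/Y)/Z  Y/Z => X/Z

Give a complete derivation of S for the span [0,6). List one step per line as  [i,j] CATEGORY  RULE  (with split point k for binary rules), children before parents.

[0,1] NP  lex  "which"
[1,2] (PP\NP)/NP  lex  "the"
[2,3] NP/(PP\NP)  lex  "no"
[3,4] (PP\NP)/(NP/PP)  lex  "park"
[4,5] NP/PP  lex  "gave"
[3,5] PP\NP  >  k=4
[2,5] NP  >  k=3
[1,5] PP\NP  >  k=2
[0,5] PP  <  k=1
[5,6] S\PP  lex  "this"
[0,6] S  <  k=5

[0,6] S   <
  [0,5] PP   <
    [0,1] "which" : NP
    [1,5] PP\NP   >
      [1,2] "the" : (PP\NP)/NP
      [2,5] NP   >
        [2,3] "no" : NP/(PP\NP)
        [3,5] PP\NP   >
          [3,4] "park" : (PP\NP)/(NP/PP)
          [4,5] "gave" : NP/PP
  [5,6] "this" : S\PP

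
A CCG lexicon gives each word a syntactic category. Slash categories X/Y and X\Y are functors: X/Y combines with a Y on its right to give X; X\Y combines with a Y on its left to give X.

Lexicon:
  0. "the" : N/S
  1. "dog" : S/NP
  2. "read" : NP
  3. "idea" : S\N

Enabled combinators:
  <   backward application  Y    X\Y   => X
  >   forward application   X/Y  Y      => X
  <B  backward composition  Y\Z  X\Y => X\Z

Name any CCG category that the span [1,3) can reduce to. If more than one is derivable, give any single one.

[0,4] S   <
  [0,3] N   >
    [0,1] "the" : N/S
    [1,3] S   >
      [1,2] "dog" : S/NP
      [2,3] "read" : NP
  [3,4] "idea" : S\N

S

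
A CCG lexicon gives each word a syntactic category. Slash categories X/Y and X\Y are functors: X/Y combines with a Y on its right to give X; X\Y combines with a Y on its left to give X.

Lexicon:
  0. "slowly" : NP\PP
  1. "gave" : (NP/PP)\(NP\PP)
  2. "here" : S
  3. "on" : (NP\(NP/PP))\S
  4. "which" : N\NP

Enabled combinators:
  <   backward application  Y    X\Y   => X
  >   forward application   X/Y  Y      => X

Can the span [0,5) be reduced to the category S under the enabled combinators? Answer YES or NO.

NO

NP\PP (NP/PP)\(NP\PP) S (NP\(NP/PP))\S N\NP
CKY chart[0,5] = {N}; S ∉ chart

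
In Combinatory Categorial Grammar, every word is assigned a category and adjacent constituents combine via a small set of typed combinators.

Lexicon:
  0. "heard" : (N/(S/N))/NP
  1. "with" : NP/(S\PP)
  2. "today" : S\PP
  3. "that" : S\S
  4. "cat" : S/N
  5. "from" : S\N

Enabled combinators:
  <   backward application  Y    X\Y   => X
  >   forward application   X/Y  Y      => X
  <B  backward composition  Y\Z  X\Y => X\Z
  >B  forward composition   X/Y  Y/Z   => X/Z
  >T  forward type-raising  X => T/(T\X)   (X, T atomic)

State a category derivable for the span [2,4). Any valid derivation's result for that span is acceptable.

[0,6] S   <
  [0,5] N   >
    [0,4] N/(S/N)   >
      [0,1] "heard" : (N/(S/N))/NP
      [1,4] NP   >
        [1,2] "with" : NP/(S\PP)
        [2,4] S\PP   <B
          [2,3] "today" : S\PP
          [3,4] "that" : S\S
    [4,5] "cat" : S/N
  [5,6] "from" : S\N

S\PP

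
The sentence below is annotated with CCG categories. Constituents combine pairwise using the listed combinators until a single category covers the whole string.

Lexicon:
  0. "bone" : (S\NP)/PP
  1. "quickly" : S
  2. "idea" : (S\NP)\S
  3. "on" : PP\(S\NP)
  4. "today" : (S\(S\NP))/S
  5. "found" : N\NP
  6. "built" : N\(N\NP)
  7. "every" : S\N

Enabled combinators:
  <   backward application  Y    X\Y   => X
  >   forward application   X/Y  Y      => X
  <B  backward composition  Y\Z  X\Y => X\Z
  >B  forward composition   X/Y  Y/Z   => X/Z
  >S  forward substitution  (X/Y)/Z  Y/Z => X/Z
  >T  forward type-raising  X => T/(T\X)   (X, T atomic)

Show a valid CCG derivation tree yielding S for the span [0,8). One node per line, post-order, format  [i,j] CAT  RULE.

[0,1] (S\NP)/PP  lex  "bone"
[1,2] S  lex  "quickly"
[1,2] PP/(PP\S)  >T
[2,3] (S\NP)\S  lex  "idea"
[3,4] PP\(S\NP)  lex  "on"
[2,4] PP\S  <B  k=3
[1,4] PP  >  k=2
[0,4] S\NP  >  k=1
[4,5] (S\(S\NP))/S  lex  "today"
[5,6] N\NP  lex  "found"
[6,7] N\(N\NP)  lex  "built"
[5,7] N  <  k=6
[7,8] S\N  lex  "every"
[5,8] S  <  k=7
[4,8] S\(S\NP)  >  k=5
[0,8] S  <  k=4

[0,8] S   <
  [0,4] S\NP   >
    [0,1] "bone" : (S\NP)/PP
    [1,4] PP   >
      [1,2] PP/(PP\S)   >T
        [1,2] "quickly" : S
      [2,4] PP\S   <B
        [2,3] "idea" : (S\NP)\S
        [3,4] "on" : PP\(S\NP)
  [4,8] S\(S\NP)   >
    [4,5] "today" : (S\(S\NP))/S
    [5,8] S   <
      [5,7] N   <
        [5,6] "found" : N\NP
        [6,7] "built" : N\(N\NP)
      [7,8] "every" : S\N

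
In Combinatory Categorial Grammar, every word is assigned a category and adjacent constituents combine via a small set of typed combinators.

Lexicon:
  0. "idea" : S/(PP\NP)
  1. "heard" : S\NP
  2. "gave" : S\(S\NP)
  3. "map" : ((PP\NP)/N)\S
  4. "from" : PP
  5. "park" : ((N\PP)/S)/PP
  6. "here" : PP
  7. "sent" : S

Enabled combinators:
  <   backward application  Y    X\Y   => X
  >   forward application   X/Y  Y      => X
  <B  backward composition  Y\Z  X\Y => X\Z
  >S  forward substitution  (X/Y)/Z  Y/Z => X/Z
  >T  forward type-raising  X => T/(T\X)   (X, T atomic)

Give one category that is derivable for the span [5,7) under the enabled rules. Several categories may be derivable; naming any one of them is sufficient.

[0,8] S   >
  [0,1] "idea" : S/(PP\NP)
  [1,8] PP\NP   >
    [1,4] (PP\NP)/N   <
      [1,3] S   <
        [1,2] "heard" : S\NP
        [2,3] "gave" : S\(S\NP)
      [3,4] "map" : ((PP\NP)/N)\S
    [4,8] N   >
      [4,5] N/(N\PP)   >T
        [4,5] "from" : PP
      [5,8] N\PP   >
        [5,7] (N\PP)/S   >
          [5,6] "park" : ((N\PP)/S)/PP
          [6,7] "here" : PP
        [7,8] "sent" : S

(N\PP)/S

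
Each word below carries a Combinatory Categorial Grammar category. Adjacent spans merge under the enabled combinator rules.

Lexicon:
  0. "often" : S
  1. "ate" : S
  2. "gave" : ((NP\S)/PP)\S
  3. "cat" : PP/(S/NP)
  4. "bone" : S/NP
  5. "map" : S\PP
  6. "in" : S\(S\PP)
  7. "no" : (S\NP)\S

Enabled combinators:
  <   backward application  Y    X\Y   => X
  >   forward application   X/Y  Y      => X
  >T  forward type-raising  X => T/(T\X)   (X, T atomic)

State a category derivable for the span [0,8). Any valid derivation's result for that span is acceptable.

S

[0,8] S   <
  [0,5] NP   <
    [0,1] "often" : S
    [1,5] NP\S   >
      [1,3] (NP\S)/PP   <
        [1,2] "ate" : S
        [2,3] "gave" : ((NP\S)/PP)\S
      [3,5] PP   >
        [3,4] "cat" : PP/(S/NP)
        [4,5] "bone" : S/NP
  [5,8] S\NP   <
    [5,7] S   <
      [5,6] "map" : S\PP
      [6,7] "in" : S\(S\PP)
    [7,8] "no" : (S\NP)\S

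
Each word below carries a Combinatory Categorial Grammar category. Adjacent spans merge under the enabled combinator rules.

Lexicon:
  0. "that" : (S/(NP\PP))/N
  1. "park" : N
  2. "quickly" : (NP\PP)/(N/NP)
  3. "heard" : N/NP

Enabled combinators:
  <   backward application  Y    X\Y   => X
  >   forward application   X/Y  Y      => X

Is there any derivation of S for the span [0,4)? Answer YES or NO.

YES

[0,4] S   >
  [0,2] S/(NP\PP)   >
    [0,1] "that" : (S/(NP\PP))/N
    [1,2] "park" : N
  [2,4] NP\PP   >
    [2,3] "quickly" : (NP\PP)/(N/NP)
    [3,4] "heard" : N/NP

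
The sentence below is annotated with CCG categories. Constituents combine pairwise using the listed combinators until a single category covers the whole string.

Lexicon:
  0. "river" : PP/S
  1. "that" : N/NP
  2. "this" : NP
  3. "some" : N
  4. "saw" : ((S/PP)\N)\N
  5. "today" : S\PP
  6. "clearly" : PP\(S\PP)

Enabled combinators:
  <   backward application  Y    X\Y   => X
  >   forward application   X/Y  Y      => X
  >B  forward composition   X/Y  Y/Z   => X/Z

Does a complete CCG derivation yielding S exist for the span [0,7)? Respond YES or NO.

PP/S N/NP NP N ((S/PP)\N)\N S\PP PP\(S\PP)
CKY chart[0,7] = {PP}; S ∉ chart

NO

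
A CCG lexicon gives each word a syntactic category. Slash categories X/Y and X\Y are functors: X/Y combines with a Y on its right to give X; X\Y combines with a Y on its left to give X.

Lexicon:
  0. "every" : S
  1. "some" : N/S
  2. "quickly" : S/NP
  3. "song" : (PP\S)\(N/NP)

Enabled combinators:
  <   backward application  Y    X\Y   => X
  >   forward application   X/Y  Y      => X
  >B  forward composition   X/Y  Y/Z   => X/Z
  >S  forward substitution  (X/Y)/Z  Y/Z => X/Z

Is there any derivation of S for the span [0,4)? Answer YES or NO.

NO

S N/S S/NP (PP\S)\(N/NP)
CKY chart[0,4] = {PP}; S ∉ chart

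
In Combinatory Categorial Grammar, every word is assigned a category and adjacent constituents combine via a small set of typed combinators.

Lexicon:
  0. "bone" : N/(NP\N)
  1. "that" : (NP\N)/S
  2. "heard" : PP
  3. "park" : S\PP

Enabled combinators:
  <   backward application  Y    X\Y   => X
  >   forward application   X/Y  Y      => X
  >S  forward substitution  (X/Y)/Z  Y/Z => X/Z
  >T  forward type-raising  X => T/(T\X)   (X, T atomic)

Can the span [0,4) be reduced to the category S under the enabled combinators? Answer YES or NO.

NO

N/(NP\N) (NP\N)/S PP S\PP
CKY chart[0,4] = {N, N/(N\N), NP/(NP\N), PP/(PP\N), S/(S\N)}; S ∉ chart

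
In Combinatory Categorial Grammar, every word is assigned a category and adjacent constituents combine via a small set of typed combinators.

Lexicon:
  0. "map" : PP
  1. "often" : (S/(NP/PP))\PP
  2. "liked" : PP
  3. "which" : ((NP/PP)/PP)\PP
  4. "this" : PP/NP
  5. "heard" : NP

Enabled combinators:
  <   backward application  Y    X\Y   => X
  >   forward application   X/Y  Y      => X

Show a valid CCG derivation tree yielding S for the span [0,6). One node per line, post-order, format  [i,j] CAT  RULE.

[0,1] PP  lex  "map"
[1,2] (S/(NP/PP))\PP  lex  "often"
[0,2] S/(NP/PP)  <  k=1
[2,3] PP  lex  "liked"
[3,4] ((NP/PP)/PP)\PP  lex  "which"
[2,4] (NP/PP)/PP  <  k=3
[4,5] PP/NP  lex  "this"
[5,6] NP  lex  "heard"
[4,6] PP  >  k=5
[2,6] NP/PP  >  k=4
[0,6] S  >  k=2

[0,6] S   >
  [0,2] S/(NP/PP)   <
    [0,1] "map" : PP
    [1,2] "often" : (S/(NP/PP))\PP
  [2,6] NP/PP   >
    [2,4] (NP/PP)/PP   <
      [2,3] "liked" : PP
      [3,4] "which" : ((NP/PP)/PP)\PP
    [4,6] PP   >
      [4,5] "this" : PP/NP
      [5,6] "heard" : NP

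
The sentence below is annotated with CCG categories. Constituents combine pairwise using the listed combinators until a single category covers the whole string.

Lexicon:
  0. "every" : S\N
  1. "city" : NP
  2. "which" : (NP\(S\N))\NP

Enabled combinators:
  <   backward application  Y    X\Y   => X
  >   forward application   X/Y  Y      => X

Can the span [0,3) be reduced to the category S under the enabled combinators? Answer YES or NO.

S\N NP (NP\(S\N))\NP
CKY chart[0,3] = {NP}; S ∉ chart

NO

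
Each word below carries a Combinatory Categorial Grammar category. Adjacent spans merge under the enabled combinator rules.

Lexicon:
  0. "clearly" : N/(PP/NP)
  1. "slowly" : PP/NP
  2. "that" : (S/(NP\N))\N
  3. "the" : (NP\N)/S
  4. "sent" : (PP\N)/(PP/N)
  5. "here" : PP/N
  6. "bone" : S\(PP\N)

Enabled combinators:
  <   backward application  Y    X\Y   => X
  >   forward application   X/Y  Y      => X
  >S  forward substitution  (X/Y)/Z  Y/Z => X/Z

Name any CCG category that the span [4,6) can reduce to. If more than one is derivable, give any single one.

[0,7] S   >
  [0,3] S/(NP\N)   <
    [0,2] N   >
      [0,1] "clearly" : N/(PP/NP)
      [1,2] "slowly" : PP/NP
    [2,3] "that" : (S/(NP\N))\N
  [3,7] NP\N   >
    [3,4] "the" : (NP\N)/S
    [4,7] S   <
      [4,6] PP\N   >
        [4,5] "sent" : (PP\N)/(PP/N)
        [5,6] "here" : PP/N
      [6,7] "bone" : S\(PP\N)

PP\N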